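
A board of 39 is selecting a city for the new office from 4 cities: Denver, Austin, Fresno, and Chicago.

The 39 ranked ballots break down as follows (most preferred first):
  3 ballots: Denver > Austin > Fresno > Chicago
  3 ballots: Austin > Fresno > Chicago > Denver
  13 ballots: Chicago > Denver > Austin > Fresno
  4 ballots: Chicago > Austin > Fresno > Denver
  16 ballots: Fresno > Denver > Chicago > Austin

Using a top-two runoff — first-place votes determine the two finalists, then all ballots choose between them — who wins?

Round 1 first-place votes: Denver 3, Austin 3, Fresno 16, Chicago 17. Chicago and Fresno advance.
Runoff: Chicago is ranked above Fresno on 17 ballots, Fresno above Chicago on 22.

Fresno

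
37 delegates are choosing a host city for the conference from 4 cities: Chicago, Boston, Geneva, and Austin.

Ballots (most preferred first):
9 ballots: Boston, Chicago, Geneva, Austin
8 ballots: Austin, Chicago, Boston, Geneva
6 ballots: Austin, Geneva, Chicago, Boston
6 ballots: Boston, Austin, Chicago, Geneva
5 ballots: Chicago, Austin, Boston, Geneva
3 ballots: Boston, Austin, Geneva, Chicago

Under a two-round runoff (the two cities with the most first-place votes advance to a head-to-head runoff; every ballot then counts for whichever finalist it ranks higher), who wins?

Round 1 first-place votes: Chicago 5, Boston 18, Geneva 0, Austin 14. Boston and Austin advance.
Runoff: Boston is ranked above Austin on 18 ballots, Austin above Boston on 19.

Austin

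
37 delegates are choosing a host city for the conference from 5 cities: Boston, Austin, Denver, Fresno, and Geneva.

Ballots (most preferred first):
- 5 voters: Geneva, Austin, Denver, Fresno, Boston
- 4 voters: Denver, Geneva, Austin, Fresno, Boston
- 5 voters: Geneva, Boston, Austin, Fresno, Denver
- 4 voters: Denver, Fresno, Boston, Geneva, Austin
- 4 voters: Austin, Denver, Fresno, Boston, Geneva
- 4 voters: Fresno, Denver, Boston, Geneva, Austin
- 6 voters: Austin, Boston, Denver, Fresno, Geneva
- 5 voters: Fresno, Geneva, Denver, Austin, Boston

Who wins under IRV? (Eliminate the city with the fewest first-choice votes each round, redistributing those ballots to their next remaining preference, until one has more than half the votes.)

Fresno

Round 1: Boston 0, Austin 10, Denver 8, Fresno 9, Geneva 10. Boston eliminated.
Round 2: Austin 10, Denver 8, Fresno 9, Geneva 10. Denver eliminated.
Round 3: Austin 10, Fresno 13, Geneva 14. Austin eliminated.
Round 4: Fresno 23, Geneva 14. Fresno has a majority (≥19).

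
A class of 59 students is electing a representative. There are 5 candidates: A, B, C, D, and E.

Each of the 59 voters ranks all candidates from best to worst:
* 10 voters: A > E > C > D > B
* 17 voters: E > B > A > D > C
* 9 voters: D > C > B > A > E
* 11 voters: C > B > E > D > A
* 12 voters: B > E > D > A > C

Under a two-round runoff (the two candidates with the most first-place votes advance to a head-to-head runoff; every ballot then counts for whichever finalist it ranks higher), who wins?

B

Round 1 first-place votes: A 10, B 12, C 11, D 9, E 17. E and B advance.
Runoff: E is ranked above B on 27 ballots, B above E on 32.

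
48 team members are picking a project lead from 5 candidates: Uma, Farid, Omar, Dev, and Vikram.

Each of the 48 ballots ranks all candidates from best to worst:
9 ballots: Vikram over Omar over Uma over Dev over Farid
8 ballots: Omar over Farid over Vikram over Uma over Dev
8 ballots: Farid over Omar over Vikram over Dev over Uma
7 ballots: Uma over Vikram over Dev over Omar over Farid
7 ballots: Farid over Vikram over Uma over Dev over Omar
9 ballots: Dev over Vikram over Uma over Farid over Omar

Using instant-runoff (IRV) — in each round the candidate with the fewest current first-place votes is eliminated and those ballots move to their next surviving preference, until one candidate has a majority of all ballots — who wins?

Round 1: Uma 7, Farid 15, Omar 8, Dev 9, Vikram 9. Uma eliminated.
Round 2: Farid 15, Omar 8, Dev 9, Vikram 16. Omar eliminated.
Round 3: Farid 23, Dev 9, Vikram 16. Dev eliminated.
Round 4: Farid 23, Vikram 25. Vikram has a majority (≥25).

Vikram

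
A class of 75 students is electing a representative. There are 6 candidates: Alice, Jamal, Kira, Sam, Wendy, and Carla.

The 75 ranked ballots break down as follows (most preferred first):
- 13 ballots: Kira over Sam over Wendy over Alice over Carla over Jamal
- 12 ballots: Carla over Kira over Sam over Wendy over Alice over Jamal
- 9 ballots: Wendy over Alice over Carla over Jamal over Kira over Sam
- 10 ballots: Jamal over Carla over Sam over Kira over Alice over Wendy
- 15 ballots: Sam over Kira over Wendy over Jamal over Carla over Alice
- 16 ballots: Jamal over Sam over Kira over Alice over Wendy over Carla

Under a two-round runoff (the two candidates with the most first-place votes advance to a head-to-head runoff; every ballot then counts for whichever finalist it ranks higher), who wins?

Round 1 first-place votes: Alice 0, Jamal 26, Kira 13, Sam 15, Wendy 9, Carla 12. Jamal and Sam advance.
Runoff: Jamal is ranked above Sam on 35 ballots, Sam above Jamal on 40.

Sam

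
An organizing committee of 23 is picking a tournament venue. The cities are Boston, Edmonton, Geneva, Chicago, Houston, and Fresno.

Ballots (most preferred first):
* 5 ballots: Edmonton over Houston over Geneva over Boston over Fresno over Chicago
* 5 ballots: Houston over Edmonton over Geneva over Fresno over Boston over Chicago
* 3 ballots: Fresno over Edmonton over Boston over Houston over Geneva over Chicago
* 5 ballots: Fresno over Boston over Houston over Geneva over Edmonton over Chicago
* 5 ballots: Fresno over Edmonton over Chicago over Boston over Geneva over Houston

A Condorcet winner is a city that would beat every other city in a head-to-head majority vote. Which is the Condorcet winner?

Fresno vs Boston: 18–5
Fresno vs Edmonton: 13–10
Fresno vs Geneva: 13–10
Fresno vs Chicago: 23–0
Fresno vs Houston: 13–10
Fresno beats every other city.

Fresno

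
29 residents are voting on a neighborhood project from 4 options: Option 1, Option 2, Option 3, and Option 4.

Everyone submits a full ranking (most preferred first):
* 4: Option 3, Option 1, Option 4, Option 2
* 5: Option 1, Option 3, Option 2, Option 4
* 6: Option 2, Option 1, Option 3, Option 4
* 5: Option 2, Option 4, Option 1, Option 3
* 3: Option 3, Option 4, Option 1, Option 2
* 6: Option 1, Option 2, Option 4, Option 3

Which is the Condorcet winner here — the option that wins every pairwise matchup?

Option 1 vs Option 2: 18–11
Option 1 vs Option 3: 22–7
Option 1 vs Option 4: 21–8
Option 1 beats every other option.

Option 1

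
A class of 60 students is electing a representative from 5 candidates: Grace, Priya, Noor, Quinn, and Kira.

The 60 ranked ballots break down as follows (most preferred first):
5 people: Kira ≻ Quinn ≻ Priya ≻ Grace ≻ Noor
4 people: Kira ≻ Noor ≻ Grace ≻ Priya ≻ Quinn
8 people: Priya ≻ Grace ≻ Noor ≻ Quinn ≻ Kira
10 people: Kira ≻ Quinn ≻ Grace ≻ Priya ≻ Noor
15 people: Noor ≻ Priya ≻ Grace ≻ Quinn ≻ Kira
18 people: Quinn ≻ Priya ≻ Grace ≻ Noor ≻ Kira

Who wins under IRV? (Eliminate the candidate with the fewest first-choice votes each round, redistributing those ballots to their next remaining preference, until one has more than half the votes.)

Noor

Round 1: Grace 0, Priya 8, Noor 15, Quinn 18, Kira 19. Grace eliminated.
Round 2: Priya 8, Noor 15, Quinn 18, Kira 19. Priya eliminated.
Round 3: Noor 23, Quinn 18, Kira 19. Quinn eliminated.
Round 4: Noor 41, Kira 19. Noor has a majority (≥31).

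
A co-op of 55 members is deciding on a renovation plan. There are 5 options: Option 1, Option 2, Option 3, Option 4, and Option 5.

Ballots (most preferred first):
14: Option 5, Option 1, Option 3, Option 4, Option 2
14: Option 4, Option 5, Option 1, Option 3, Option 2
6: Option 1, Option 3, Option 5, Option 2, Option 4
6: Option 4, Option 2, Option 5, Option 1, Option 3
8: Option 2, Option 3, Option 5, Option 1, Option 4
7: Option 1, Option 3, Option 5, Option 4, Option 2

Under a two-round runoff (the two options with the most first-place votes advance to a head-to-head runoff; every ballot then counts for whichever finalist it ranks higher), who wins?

Round 1 first-place votes: Option 1 13, Option 2 8, Option 3 0, Option 4 20, Option 5 14. Option 4 and Option 5 advance.
Runoff: Option 4 is ranked above Option 5 on 20 ballots, Option 5 above Option 4 on 35.

Option 5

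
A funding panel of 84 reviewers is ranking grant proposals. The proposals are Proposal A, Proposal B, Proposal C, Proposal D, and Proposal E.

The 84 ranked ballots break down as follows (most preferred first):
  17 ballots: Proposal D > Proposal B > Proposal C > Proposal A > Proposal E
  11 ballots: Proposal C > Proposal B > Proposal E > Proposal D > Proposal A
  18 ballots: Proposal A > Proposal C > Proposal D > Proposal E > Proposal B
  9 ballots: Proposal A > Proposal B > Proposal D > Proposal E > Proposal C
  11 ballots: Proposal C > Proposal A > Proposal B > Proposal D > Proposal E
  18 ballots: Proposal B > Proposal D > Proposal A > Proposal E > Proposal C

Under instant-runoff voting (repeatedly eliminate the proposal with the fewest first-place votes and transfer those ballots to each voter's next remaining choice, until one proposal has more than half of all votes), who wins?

Round 1: Proposal A 27, Proposal B 18, Proposal C 22, Proposal D 17, Proposal E 0. Proposal E eliminated.
Round 2: Proposal A 27, Proposal B 18, Proposal C 22, Proposal D 17. Proposal D eliminated.
Round 3: Proposal A 27, Proposal B 35, Proposal C 22. Proposal C eliminated.
Round 4: Proposal A 38, Proposal B 46. Proposal B has a majority (≥43).

Proposal B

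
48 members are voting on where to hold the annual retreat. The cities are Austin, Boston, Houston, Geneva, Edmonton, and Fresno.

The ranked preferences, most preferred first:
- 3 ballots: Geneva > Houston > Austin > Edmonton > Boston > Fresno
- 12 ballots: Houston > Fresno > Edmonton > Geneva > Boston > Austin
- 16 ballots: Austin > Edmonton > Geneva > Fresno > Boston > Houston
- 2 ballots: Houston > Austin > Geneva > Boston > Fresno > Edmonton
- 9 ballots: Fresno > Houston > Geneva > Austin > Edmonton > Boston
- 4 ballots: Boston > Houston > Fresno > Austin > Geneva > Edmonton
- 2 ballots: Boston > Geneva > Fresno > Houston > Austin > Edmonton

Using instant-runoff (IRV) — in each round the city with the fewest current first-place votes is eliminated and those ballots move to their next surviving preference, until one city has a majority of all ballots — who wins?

Round 1: Austin 16, Boston 6, Houston 14, Geneva 3, Edmonton 0, Fresno 9. Edmonton eliminated.
Round 2: Austin 16, Boston 6, Houston 14, Geneva 3, Fresno 9. Geneva eliminated.
Round 3: Austin 16, Boston 6, Houston 17, Fresno 9. Boston eliminated.
Round 4: Austin 16, Houston 21, Fresno 11. Fresno eliminated.
Round 5: Austin 16, Houston 32. Houston has a majority (≥25).

Houston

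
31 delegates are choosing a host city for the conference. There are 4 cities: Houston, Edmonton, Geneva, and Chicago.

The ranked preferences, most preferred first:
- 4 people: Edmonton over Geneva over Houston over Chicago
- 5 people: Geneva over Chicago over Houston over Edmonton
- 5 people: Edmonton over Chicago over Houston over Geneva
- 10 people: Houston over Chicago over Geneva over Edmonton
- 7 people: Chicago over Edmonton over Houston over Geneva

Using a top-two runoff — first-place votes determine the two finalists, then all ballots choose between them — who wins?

Round 1 first-place votes: Houston 10, Edmonton 9, Geneva 5, Chicago 7. Houston and Edmonton advance.
Runoff: Houston is ranked above Edmonton on 15 ballots, Edmonton above Houston on 16.

Edmonton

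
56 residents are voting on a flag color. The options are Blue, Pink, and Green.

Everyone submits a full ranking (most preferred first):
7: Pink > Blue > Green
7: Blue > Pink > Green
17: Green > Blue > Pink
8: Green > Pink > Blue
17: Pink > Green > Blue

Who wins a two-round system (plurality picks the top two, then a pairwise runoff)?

Pink

Round 1 first-place votes: Blue 7, Pink 24, Green 25. Green and Pink advance.
Runoff: Green is ranked above Pink on 25 ballots, Pink above Green on 31.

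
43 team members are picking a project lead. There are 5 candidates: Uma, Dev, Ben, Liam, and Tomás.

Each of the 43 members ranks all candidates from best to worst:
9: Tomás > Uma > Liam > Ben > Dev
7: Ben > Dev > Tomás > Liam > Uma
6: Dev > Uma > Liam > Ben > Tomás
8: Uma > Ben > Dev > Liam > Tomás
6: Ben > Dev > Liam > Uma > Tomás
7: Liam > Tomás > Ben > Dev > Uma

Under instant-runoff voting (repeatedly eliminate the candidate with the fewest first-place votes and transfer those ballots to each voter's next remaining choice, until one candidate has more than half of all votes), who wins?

Tomás

Round 1: Uma 8, Dev 6, Ben 13, Liam 7, Tomás 9. Dev eliminated.
Round 2: Uma 14, Ben 13, Liam 7, Tomás 9. Liam eliminated.
Round 3: Uma 14, Ben 13, Tomás 16. Ben eliminated.
Round 4: Uma 20, Tomás 23. Tomás has a majority (≥22).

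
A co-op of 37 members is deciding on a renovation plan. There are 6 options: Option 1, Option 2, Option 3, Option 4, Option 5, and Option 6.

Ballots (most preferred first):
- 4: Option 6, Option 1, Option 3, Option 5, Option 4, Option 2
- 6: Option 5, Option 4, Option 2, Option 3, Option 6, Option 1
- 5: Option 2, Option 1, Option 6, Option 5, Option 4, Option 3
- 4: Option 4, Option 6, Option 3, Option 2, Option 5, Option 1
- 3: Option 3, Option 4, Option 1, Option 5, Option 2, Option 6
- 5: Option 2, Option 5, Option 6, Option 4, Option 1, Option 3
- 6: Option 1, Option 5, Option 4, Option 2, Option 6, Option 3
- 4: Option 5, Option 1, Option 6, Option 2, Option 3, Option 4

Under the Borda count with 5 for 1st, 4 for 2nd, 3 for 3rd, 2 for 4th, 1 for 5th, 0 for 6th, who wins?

Option 1: 4×4 + 6×0 + 5×4 + 4×0 + 3×3 + 5×1 + 6×5 + 4×4 = 96
Option 2: 4×0 + 6×3 + 5×5 + 4×2 + 3×1 + 5×5 + 6×2 + 4×2 = 99
Option 3: 4×3 + 6×2 + 5×0 + 4×3 + 3×5 + 5×0 + 6×0 + 4×1 = 55
Option 4: 4×1 + 6×4 + 5×1 + 4×5 + 3×4 + 5×2 + 6×3 + 4×0 = 93
Option 5: 4×2 + 6×5 + 5×2 + 4×1 + 3×2 + 5×4 + 6×4 + 4×5 = 122
Option 6: 4×5 + 6×1 + 5×3 + 4×4 + 3×0 + 5×3 + 6×1 + 4×3 = 90

Option 5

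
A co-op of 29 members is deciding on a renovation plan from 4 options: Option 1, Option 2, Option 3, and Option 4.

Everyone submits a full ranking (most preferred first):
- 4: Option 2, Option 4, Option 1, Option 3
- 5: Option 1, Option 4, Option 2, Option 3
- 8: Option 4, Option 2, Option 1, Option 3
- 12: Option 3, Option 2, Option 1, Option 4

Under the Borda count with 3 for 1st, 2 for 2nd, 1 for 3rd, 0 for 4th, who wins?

Option 1: 4×1 + 5×3 + 8×1 + 12×1 = 39
Option 2: 4×3 + 5×1 + 8×2 + 12×2 = 57
Option 3: 4×0 + 5×0 + 8×0 + 12×3 = 36
Option 4: 4×2 + 5×2 + 8×3 + 12×0 = 42

Option 2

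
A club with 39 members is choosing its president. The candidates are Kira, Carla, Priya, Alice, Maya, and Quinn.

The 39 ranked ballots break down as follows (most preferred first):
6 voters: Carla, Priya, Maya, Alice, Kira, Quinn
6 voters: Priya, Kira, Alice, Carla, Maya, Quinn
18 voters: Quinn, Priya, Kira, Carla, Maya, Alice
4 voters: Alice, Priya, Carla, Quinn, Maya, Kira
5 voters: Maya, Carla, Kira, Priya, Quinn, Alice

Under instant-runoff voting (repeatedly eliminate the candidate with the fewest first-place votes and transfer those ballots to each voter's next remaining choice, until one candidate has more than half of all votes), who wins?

Carla

Round 1: Kira 0, Carla 6, Priya 6, Alice 4, Maya 5, Quinn 18. Kira eliminated.
Round 2: Carla 6, Priya 6, Alice 4, Maya 5, Quinn 18. Alice eliminated.
Round 3: Carla 6, Priya 10, Maya 5, Quinn 18. Maya eliminated.
Round 4: Carla 11, Priya 10, Quinn 18. Priya eliminated.
Round 5: Carla 21, Quinn 18. Carla has a majority (≥20).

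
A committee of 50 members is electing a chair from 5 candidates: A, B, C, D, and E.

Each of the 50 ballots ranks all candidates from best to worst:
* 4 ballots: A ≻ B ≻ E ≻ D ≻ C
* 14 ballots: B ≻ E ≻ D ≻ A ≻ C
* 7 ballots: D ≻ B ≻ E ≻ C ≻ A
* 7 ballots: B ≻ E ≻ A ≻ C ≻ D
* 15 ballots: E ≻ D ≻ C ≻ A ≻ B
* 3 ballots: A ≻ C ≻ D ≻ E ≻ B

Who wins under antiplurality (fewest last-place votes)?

Last-place votes: A 7, B 18, C 18, D 7, E 0.

E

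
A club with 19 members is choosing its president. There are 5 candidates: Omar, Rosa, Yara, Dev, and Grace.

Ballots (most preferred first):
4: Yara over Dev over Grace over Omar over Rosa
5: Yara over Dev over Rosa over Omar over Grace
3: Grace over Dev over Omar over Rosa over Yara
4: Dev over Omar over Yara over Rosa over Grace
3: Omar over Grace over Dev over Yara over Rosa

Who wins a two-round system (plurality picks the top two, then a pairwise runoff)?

Round 1 first-place votes: Omar 3, Rosa 0, Yara 9, Dev 4, Grace 3. Yara and Dev advance.
Runoff: Yara is ranked above Dev on 9 ballots, Dev above Yara on 10.

Dev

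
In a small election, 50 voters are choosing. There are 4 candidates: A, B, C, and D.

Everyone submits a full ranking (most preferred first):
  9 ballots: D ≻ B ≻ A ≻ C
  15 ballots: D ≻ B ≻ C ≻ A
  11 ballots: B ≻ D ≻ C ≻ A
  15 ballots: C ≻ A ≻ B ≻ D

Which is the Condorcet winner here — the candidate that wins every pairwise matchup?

B

B vs A: 35–15
B vs C: 35–15
B vs D: 26–24
B beats every other candidate.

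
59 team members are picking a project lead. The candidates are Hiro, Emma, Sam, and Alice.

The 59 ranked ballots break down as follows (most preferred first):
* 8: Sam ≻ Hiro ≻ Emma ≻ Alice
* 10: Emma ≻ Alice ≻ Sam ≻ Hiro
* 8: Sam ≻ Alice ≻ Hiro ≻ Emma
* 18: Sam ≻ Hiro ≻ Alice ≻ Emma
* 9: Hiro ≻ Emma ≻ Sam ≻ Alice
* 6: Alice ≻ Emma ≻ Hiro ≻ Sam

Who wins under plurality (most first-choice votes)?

Sam

First-place votes: Hiro 9, Emma 10, Sam 34, Alice 6.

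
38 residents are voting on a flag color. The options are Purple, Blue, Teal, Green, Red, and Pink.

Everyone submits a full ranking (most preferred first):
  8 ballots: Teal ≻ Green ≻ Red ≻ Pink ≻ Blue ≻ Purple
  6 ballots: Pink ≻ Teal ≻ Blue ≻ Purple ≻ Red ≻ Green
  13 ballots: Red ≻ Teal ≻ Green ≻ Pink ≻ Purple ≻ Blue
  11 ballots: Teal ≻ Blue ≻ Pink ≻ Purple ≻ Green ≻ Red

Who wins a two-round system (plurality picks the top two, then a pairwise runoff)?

Round 1 first-place votes: Purple 0, Blue 0, Teal 19, Green 0, Red 13, Pink 6. Teal and Red advance.
Runoff: Teal is ranked above Red on 25 ballots, Red above Teal on 13.

Teal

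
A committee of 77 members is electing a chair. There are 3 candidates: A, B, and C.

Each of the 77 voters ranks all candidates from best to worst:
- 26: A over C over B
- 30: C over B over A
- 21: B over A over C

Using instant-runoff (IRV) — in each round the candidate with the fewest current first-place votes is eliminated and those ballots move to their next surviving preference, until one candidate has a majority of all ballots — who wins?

Round 1: A 26, B 21, C 30. B eliminated.
Round 2: A 47, C 30. A has a majority (≥39).

A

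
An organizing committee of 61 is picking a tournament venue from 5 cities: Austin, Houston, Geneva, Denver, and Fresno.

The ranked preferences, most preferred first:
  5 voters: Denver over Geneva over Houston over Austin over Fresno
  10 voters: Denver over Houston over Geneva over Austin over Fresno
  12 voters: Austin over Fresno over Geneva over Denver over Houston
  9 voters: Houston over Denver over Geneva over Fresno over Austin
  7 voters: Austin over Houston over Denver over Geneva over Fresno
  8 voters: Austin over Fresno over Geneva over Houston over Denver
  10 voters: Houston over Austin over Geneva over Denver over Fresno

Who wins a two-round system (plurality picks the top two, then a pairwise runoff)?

Houston

Round 1 first-place votes: Austin 27, Houston 19, Geneva 0, Denver 15, Fresno 0. Austin and Houston advance.
Runoff: Austin is ranked above Houston on 27 ballots, Houston above Austin on 34.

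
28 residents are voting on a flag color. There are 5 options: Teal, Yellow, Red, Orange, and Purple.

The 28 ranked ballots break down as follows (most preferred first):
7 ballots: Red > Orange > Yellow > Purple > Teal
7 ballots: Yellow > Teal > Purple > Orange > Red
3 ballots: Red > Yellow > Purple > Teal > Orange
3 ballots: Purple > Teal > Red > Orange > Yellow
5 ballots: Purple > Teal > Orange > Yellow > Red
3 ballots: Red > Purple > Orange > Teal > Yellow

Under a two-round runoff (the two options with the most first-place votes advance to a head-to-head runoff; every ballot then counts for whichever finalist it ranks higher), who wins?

Round 1 first-place votes: Teal 0, Yellow 7, Red 13, Orange 0, Purple 8. Red and Purple advance.
Runoff: Red is ranked above Purple on 13 ballots, Purple above Red on 15.

Purple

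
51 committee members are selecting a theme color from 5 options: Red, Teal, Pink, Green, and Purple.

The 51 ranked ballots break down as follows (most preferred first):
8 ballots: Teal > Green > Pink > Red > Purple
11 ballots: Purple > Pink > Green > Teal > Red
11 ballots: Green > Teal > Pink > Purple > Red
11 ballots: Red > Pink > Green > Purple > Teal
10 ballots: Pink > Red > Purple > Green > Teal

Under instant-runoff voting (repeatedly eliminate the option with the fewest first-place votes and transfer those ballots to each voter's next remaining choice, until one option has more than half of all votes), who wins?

Round 1: Red 11, Teal 8, Pink 10, Green 11, Purple 11. Teal eliminated.
Round 2: Red 11, Pink 10, Green 19, Purple 11. Pink eliminated.
Round 3: Red 21, Green 19, Purple 11. Purple eliminated.
Round 4: Red 21, Green 30. Green has a majority (≥26).

Green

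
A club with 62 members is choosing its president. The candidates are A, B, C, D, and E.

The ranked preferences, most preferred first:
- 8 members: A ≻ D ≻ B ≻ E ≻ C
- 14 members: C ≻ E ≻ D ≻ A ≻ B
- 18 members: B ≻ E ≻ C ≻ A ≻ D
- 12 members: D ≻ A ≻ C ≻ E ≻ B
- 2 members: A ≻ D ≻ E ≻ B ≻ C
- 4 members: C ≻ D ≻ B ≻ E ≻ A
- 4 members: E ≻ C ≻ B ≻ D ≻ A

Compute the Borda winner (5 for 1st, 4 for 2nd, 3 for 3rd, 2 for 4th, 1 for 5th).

C

A: 8×5 + 14×2 + 18×2 + 12×4 + 2×5 + 4×1 + 4×1 = 170
B: 8×3 + 14×1 + 18×5 + 12×1 + 2×2 + 4×3 + 4×3 = 168
C: 8×1 + 14×5 + 18×3 + 12×3 + 2×1 + 4×5 + 4×4 = 206
D: 8×4 + 14×3 + 18×1 + 12×5 + 2×4 + 4×4 + 4×2 = 184
E: 8×2 + 14×4 + 18×4 + 12×2 + 2×3 + 4×2 + 4×5 = 202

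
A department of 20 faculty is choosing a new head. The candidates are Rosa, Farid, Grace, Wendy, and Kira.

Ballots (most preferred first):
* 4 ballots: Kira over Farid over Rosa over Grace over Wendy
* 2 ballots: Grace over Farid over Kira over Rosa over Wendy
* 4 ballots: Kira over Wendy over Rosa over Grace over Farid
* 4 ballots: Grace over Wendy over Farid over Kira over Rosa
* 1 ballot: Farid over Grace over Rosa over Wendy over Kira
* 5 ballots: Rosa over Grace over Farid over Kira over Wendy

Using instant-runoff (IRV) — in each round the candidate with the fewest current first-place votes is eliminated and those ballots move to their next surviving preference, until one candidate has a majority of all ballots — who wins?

Grace

Round 1: Rosa 5, Farid 1, Grace 6, Wendy 0, Kira 8. Wendy eliminated.
Round 2: Rosa 5, Farid 1, Grace 6, Kira 8. Farid eliminated.
Round 3: Rosa 5, Grace 7, Kira 8. Rosa eliminated.
Round 4: Grace 12, Kira 8. Grace has a majority (≥11).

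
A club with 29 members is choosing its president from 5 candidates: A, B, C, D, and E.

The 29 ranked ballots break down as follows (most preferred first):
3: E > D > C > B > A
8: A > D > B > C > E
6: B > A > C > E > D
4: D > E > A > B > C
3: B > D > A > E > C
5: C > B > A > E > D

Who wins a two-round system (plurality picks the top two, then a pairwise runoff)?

Round 1 first-place votes: A 8, B 9, C 5, D 4, E 3. B and A advance.
Runoff: B is ranked above A on 17 ballots, A above B on 12.

B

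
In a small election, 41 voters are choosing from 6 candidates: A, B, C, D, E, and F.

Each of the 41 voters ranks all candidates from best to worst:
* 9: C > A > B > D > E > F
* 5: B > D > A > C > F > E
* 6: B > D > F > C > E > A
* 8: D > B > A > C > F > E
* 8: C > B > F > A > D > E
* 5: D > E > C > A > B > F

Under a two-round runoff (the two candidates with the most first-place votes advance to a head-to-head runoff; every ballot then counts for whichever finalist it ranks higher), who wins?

Round 1 first-place votes: A 0, B 11, C 17, D 13, E 0, F 0. C and D advance.
Runoff: C is ranked above D on 17 ballots, D above C on 24.

D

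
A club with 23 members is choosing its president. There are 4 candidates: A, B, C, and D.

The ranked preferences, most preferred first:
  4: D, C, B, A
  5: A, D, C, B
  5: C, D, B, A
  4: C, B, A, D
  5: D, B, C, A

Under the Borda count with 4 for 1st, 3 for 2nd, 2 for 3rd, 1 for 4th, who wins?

A: 4×1 + 5×4 + 5×1 + 4×2 + 5×1 = 42
B: 4×2 + 5×1 + 5×2 + 4×3 + 5×3 = 50
C: 4×3 + 5×2 + 5×4 + 4×4 + 5×2 = 68
D: 4×4 + 5×3 + 5×3 + 4×1 + 5×4 = 70

D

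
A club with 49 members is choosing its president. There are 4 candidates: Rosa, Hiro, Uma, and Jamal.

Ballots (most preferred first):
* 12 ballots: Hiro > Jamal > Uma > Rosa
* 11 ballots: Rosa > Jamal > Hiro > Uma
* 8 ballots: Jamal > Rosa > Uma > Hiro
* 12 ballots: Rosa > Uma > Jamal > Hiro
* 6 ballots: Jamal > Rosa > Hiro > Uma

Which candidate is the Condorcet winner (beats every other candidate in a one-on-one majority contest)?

Jamal

Jamal vs Rosa: 26–23
Jamal vs Hiro: 37–12
Jamal vs Uma: 37–12
Jamal beats every other candidate.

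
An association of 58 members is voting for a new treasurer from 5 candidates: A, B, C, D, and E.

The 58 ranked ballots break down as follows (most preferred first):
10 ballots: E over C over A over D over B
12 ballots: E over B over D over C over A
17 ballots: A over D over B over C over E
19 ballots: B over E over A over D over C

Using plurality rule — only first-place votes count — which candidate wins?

E

First-place votes: A 17, B 19, C 0, D 0, E 22.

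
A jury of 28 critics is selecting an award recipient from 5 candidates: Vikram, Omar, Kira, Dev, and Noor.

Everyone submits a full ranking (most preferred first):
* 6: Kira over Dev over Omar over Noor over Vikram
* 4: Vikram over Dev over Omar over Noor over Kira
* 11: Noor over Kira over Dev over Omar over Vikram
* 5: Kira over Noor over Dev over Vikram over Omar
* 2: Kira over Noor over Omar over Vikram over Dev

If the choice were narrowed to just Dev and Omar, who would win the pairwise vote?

Dev

Dev is ranked above Omar on 26 ballots; Omar above Dev on 2.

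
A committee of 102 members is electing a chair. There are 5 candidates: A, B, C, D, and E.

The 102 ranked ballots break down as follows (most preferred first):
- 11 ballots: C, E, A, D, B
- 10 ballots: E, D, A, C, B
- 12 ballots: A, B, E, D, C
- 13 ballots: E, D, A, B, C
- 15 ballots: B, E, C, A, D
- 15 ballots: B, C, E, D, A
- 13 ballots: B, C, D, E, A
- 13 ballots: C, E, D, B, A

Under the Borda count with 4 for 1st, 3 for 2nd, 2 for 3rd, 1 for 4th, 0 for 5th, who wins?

E

A: 11×2 + 10×2 + 12×4 + 13×2 + 15×1 + 15×0 + 13×0 + 13×0 = 131
B: 11×0 + 10×0 + 12×3 + 13×1 + 15×4 + 15×4 + 13×4 + 13×1 = 234
C: 11×4 + 10×1 + 12×0 + 13×0 + 15×2 + 15×3 + 13×3 + 13×4 = 220
D: 11×1 + 10×3 + 12×1 + 13×3 + 15×0 + 15×1 + 13×2 + 13×2 = 159
E: 11×3 + 10×4 + 12×2 + 13×4 + 15×3 + 15×2 + 13×1 + 13×3 = 276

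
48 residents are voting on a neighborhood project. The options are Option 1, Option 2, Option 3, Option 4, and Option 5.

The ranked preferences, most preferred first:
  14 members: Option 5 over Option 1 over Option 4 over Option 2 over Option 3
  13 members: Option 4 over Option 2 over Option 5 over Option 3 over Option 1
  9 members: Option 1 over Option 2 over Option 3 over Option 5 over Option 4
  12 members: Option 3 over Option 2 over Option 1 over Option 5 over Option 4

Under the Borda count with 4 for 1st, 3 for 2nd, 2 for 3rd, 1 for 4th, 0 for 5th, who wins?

Option 2

Option 1: 14×3 + 13×0 + 9×4 + 12×2 = 102
Option 2: 14×1 + 13×3 + 9×3 + 12×3 = 116
Option 3: 14×0 + 13×1 + 9×2 + 12×4 = 79
Option 4: 14×2 + 13×4 + 9×0 + 12×0 = 80
Option 5: 14×4 + 13×2 + 9×1 + 12×1 = 103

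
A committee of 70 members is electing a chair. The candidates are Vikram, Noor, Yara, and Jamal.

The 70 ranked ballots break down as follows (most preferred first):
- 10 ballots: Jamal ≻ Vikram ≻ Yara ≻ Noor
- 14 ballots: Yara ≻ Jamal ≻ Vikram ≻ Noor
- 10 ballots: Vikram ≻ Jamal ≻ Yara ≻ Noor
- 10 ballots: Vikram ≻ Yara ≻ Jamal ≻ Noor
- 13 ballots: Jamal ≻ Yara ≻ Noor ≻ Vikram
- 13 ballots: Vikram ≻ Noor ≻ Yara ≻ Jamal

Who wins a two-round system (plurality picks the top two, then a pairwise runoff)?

Jamal

Round 1 first-place votes: Vikram 33, Noor 0, Yara 14, Jamal 23. Vikram and Jamal advance.
Runoff: Vikram is ranked above Jamal on 33 ballots, Jamal above Vikram on 37.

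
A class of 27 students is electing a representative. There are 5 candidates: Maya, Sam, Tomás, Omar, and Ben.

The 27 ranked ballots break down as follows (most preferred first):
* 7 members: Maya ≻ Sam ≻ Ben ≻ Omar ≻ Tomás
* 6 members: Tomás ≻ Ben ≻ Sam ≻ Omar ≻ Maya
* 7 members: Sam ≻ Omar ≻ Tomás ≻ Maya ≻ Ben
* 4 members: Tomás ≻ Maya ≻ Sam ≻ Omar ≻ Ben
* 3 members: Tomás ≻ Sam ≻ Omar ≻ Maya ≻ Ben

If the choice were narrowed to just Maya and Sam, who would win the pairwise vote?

Sam

Maya is ranked above Sam on 11 ballots; Sam above Maya on 16.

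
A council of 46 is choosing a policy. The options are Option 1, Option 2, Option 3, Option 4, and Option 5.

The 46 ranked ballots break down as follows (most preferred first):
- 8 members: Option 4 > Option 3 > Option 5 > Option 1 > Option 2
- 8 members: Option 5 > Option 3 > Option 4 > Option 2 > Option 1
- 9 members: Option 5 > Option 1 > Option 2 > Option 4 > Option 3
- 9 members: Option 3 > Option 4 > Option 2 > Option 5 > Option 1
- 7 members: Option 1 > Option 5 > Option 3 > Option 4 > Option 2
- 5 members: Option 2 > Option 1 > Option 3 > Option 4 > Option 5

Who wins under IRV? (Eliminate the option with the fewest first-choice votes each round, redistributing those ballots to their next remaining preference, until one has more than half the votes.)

Round 1: Option 1 7, Option 2 5, Option 3 9, Option 4 8, Option 5 17. Option 2 eliminated.
Round 2: Option 1 12, Option 3 9, Option 4 8, Option 5 17. Option 4 eliminated.
Round 3: Option 1 12, Option 3 17, Option 5 17. Option 1 eliminated.
Round 4: Option 3 22, Option 5 24. Option 5 has a majority (≥24).

Option 5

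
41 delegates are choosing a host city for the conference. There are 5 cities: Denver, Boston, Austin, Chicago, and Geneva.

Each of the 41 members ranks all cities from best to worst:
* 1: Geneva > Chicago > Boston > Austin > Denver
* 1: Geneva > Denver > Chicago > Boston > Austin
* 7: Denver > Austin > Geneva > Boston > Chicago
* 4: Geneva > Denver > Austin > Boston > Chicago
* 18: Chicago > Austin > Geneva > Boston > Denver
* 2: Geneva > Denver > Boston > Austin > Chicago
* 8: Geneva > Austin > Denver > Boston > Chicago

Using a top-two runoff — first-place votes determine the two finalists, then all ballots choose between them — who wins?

Round 1 first-place votes: Denver 7, Boston 0, Austin 0, Chicago 18, Geneva 16. Chicago and Geneva advance.
Runoff: Chicago is ranked above Geneva on 18 ballots, Geneva above Chicago on 23.

Geneva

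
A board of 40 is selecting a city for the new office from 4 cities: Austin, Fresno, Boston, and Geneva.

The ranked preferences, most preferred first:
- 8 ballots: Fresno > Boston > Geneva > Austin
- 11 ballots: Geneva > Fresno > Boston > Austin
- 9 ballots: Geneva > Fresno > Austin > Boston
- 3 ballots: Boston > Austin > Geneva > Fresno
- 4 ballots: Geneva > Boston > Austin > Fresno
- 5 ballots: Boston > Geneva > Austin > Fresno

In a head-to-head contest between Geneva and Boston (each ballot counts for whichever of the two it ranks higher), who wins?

Geneva

Geneva is ranked above Boston on 24 ballots; Boston above Geneva on 16.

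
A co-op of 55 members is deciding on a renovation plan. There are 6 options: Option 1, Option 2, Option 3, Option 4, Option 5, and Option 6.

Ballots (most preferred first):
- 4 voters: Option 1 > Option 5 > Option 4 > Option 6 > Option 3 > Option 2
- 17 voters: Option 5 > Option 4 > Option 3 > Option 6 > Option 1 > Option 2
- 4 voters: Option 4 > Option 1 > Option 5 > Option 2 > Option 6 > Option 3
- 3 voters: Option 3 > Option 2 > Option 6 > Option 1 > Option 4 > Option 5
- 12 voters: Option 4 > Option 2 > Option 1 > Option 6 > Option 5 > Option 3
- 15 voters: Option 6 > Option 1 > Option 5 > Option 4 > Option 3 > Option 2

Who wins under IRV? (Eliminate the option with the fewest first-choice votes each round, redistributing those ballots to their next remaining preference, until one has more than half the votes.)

Option 6

Round 1: Option 1 4, Option 2 0, Option 3 3, Option 4 16, Option 5 17, Option 6 15. Option 2 eliminated.
Round 2: Option 1 4, Option 3 3, Option 4 16, Option 5 17, Option 6 15. Option 3 eliminated.
Round 3: Option 1 4, Option 4 16, Option 5 17, Option 6 18. Option 1 eliminated.
Round 4: Option 4 16, Option 5 21, Option 6 18. Option 4 eliminated.
Round 5: Option 5 25, Option 6 30. Option 6 has a majority (≥28).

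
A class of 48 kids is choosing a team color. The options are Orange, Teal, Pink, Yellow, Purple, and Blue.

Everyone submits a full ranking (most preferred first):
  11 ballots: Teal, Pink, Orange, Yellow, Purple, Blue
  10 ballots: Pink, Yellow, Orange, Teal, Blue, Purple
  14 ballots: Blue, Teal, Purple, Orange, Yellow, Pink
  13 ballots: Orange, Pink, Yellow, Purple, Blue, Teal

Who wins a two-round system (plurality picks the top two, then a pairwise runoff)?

Orange

Round 1 first-place votes: Orange 13, Teal 11, Pink 10, Yellow 0, Purple 0, Blue 14. Blue and Orange advance.
Runoff: Blue is ranked above Orange on 14 ballots, Orange above Blue on 34.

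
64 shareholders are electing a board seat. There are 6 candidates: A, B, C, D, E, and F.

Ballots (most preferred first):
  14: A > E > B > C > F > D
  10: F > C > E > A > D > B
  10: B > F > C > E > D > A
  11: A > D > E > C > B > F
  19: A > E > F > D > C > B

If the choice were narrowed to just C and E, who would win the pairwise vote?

E

C is ranked above E on 20 ballots; E above C on 44.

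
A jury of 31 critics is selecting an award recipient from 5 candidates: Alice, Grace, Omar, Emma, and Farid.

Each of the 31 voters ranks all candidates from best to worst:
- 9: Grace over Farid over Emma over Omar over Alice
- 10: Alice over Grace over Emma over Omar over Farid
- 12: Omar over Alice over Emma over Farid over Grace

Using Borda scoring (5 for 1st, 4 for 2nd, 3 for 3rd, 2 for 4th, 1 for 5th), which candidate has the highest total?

Alice: 9×1 + 10×5 + 12×4 = 107
Grace: 9×5 + 10×4 + 12×1 = 97
Omar: 9×2 + 10×2 + 12×5 = 98
Emma: 9×3 + 10×3 + 12×3 = 93
Farid: 9×4 + 10×1 + 12×2 = 70

Alice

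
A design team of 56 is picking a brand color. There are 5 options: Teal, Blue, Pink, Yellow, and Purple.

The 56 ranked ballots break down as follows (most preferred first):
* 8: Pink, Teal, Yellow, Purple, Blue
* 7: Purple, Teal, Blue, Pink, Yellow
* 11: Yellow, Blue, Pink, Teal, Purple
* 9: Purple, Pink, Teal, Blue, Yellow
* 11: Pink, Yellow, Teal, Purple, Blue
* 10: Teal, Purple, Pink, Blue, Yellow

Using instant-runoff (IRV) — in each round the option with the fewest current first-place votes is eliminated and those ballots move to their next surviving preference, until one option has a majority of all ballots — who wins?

Pink

Round 1: Teal 10, Blue 0, Pink 19, Yellow 11, Purple 16. Blue eliminated.
Round 2: Teal 10, Pink 19, Yellow 11, Purple 16. Teal eliminated.
Round 3: Pink 19, Yellow 11, Purple 26. Yellow eliminated.
Round 4: Pink 30, Purple 26. Pink has a majority (≥29).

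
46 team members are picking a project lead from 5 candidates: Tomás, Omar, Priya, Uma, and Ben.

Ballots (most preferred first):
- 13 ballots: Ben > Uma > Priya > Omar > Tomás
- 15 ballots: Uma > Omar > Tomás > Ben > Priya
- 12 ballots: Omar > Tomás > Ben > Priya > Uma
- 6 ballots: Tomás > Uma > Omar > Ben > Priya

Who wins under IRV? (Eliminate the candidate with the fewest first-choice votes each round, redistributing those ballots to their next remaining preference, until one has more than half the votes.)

Round 1: Tomás 6, Omar 12, Priya 0, Uma 15, Ben 13. Priya eliminated.
Round 2: Tomás 6, Omar 12, Uma 15, Ben 13. Tomás eliminated.
Round 3: Omar 12, Uma 21, Ben 13. Omar eliminated.
Round 4: Uma 21, Ben 25. Ben has a majority (≥24).

Ben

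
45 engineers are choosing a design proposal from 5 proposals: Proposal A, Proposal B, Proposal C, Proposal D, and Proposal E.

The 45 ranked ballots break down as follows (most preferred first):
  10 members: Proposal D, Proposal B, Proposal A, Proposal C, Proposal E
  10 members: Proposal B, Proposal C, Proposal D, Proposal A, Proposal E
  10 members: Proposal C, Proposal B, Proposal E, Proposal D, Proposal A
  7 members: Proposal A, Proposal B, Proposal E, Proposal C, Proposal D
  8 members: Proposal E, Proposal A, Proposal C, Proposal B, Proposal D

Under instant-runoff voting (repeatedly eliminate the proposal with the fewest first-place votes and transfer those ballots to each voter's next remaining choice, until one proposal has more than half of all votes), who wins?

Proposal B

Round 1: Proposal A 7, Proposal B 10, Proposal C 10, Proposal D 10, Proposal E 8. Proposal A eliminated.
Round 2: Proposal B 17, Proposal C 10, Proposal D 10, Proposal E 8. Proposal E eliminated.
Round 3: Proposal B 17, Proposal C 18, Proposal D 10. Proposal D eliminated.
Round 4: Proposal B 27, Proposal C 18. Proposal B has a majority (≥23).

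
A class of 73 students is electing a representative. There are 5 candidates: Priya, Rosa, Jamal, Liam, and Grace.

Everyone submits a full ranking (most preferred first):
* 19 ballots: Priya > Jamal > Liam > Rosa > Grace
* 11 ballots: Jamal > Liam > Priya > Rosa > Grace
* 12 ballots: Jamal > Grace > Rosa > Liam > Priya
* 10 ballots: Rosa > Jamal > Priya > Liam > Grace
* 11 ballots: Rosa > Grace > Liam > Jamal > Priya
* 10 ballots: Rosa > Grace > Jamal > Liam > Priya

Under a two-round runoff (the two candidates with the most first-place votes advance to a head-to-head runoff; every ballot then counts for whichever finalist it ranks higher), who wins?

Jamal

Round 1 first-place votes: Priya 19, Rosa 31, Jamal 23, Liam 0, Grace 0. Rosa and Jamal advance.
Runoff: Rosa is ranked above Jamal on 31 ballots, Jamal above Rosa on 42.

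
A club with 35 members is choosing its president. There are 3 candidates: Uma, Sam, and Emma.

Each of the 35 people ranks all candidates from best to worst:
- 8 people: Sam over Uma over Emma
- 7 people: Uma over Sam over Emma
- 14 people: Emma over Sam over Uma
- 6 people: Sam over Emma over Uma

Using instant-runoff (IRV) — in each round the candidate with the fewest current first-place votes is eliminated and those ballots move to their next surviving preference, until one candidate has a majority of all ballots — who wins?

Sam

Round 1: Uma 7, Sam 14, Emma 14. Uma eliminated.
Round 2: Sam 21, Emma 14. Sam has a majority (≥18).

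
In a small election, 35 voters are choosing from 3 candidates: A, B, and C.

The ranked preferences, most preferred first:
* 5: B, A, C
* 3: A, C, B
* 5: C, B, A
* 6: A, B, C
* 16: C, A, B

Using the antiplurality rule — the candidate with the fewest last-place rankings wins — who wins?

Last-place votes: A 5, B 19, C 11.

A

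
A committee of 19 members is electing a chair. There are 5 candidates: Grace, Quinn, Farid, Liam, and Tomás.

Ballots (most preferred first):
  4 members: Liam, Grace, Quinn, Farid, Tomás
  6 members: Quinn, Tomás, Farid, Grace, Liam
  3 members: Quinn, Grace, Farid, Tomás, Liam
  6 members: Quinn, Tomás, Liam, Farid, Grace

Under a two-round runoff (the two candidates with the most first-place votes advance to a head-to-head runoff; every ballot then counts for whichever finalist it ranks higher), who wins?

Round 1 first-place votes: Grace 0, Quinn 15, Farid 0, Liam 4, Tomás 0. Quinn and Liam advance.
Runoff: Quinn is ranked above Liam on 15 ballots, Liam above Quinn on 4.

Quinn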